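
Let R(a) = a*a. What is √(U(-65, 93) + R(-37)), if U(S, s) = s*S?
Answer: 2*I*√1169 ≈ 68.381*I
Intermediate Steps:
U(S, s) = S*s
R(a) = a²
√(U(-65, 93) + R(-37)) = √(-65*93 + (-37)²) = √(-6045 + 1369) = √(-4676) = 2*I*√1169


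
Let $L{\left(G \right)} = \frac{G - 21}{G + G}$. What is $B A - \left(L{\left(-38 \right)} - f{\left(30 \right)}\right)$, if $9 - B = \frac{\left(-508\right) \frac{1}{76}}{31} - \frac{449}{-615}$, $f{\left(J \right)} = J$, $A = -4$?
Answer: $- \frac{6836779}{1448940} \approx -4.7185$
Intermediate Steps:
$L{\left(G \right)} = \frac{-21 + G}{2 G}$
$B = \frac{3073759}{362235}$ ($B = 9 - \left(\frac{\left(-508\right) \frac{1}{76}}{31} - \frac{449}{-615}\right) = 9 - \left(\left(-508\right) \frac{1}{76} \cdot \frac{1}{31} - - \frac{449}{615}\right) = 9 - \left(\left(- \frac{127}{19}\right) \frac{1}{31} + \frac{449}{615}\right) = 9 - \left(- \frac{127}{589} + \frac{449}{615}\right) = 9 - \frac{186356}{362235} = \frac{3073759}{362235} \approx 8.4855$)
$B A - \left(L{\left(-38 \right)} - f{\left(30 \right)}\right) = \frac{3073759}{362235} \left(-4\right) - \left(\frac{-21 - 38}{2 \left(-38\right)} - 30\right) = - \frac{12295036}{362235} - \left(\frac{1}{2} \left(- \frac{1}{38}\right) \left(-59\right) - 30\right) = - \frac{12295036}{362235} - \left(\frac{59}{76} - 30\right) = - \frac{12295036}{362235} - - \frac{2221}{76} = - \frac{12295036}{362235} + \frac{2221}{76} = - \frac{6836779}{1448940}$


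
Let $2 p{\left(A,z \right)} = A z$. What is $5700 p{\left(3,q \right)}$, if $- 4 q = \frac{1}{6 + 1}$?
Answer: $- \frac{4275}{14} \approx -305.36$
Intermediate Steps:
$q = - \frac{1}{28}$ ($q = - \frac{1}{4 \left(6 + 1\right)} = - \frac{1}{4 \cdot 7} = \left(- \frac{1}{4}\right) \frac{1}{7} = - \frac{1}{28} \approx -0.035714$)
$p{\left(A,z \right)} = \frac{A z}{2}$
$5700 p{\left(3,q \right)} = 5700 \cdot \frac{1}{2} \cdot 3 \left(- \frac{1}{28}\right) = 5700 \left(- \frac{3}{56}\right) = - \frac{4275}{14}$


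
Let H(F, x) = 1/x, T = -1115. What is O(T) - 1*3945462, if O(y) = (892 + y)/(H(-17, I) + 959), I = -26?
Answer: -98372209844/24933 ≈ -3.9455e+6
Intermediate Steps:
O(y) = 23192/24933 + 26*y/24933 (O(y) = (892 + y)/(1/(-26) + 959) = (892 + y)/(-1/26 + 959) = (892 + y)/(24933/26) = (892 + y)*(26/24933) = 23192/24933 + 26*y/24933)
O(T) - 1*3945462 = (23192/24933 + (26/24933)*(-1115)) - 1*3945462 = (23192/24933 - 28990/24933) - 3945462 = -5798/24933 - 3945462 = -98372209844/24933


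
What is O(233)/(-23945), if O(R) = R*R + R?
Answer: -54522/23945 ≈ -2.2770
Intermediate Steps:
O(R) = R + R² (O(R) = R² + R = R + R²)
O(233)/(-23945) = (233*(1 + 233))/(-23945) = (233*234)*(-1/23945) = 54522*(-1/23945) = -54522/23945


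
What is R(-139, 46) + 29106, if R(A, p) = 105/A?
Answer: 4045629/139 ≈ 29105.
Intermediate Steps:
R(-139, 46) + 29106 = 105/(-139) + 29106 = 105*(-1/139) + 29106 = -105/139 + 29106 = 4045629/139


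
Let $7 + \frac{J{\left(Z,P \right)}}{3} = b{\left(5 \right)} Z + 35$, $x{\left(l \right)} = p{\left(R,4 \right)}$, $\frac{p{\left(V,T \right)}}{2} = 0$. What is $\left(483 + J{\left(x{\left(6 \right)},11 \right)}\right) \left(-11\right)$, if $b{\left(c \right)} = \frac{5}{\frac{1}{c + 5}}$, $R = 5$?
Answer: $-6237$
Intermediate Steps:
$p{\left(V,T \right)} = 0$ ($p{\left(V,T \right)} = 2 \cdot 0 = 0$)
$x{\left(l \right)} = 0$
$b{\left(c \right)} = 25 + 5 c$ ($b{\left(c \right)} = \frac{5}{\frac{1}{5 + c}} = 5 \left(5 + c\right) = 25 + 5 c$)
$J{\left(Z,P \right)} = 84 + 150 Z$ ($J{\left(Z,P \right)} = -21 + 3 \left(\left(25 + 5 \cdot 5\right) Z + 35\right) = -21 + 3 \left(\left(25 + 25\right) Z + 35\right) = -21 + 3 \left(50 Z + 35\right) = -21 + 3 \left(35 + 50 Z\right) = -21 + \left(105 + 150 Z\right) = 84 + 150 Z$)
$\left(483 + J{\left(x{\left(6 \right)},11 \right)}\right) \left(-11\right) = \left(483 + \left(84 + 150 \cdot 0\right)\right) \left(-11\right) = \left(483 + \left(84 + 0\right)\right) \left(-11\right) = \left(483 + 84\right) \left(-11\right) = 567 \left(-11\right) = -6237$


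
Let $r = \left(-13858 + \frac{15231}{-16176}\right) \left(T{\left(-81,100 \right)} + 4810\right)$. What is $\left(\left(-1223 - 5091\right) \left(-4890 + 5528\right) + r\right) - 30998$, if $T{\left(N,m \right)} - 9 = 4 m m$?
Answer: $- \frac{3371095830607}{5392} \approx -6.252 \cdot 10^{8}$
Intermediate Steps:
$T{\left(N,m \right)} = 9 + 4 m^{2}$ ($T{\left(N,m \right)} = 9 + 4 m m = 9 + 4 m^{2}$)
$r = - \frac{3349207923247}{5392}$ ($r = \left(-13858 + \frac{15231}{-16176}\right) \left(\left(9 + 4 \cdot 100^{2}\right) + 4810\right) = \left(-13858 + 15231 \left(- \frac{1}{16176}\right)\right) \left(\left(9 + 4 \cdot 10000\right) + 4810\right) = \left(-13858 - \frac{5077}{5392}\right) \left(\left(9 + 40000\right) + 4810\right) = - \frac{74727413 \left(40009 + 4810\right)}{5392} = \left(- \frac{74727413}{5392}\right) 44819 = - \frac{3349207923247}{5392} \approx -6.2114 \cdot 10^{8}$)
$\left(\left(-1223 - 5091\right) \left(-4890 + 5528\right) + r\right) - 30998 = \left(\left(-1223 - 5091\right) \left(-4890 + 5528\right) - \frac{3349207923247}{5392}\right) - 30998 = \left(\left(-6314\right) 638 - \frac{3349207923247}{5392}\right) - 30998 = \left(-4028332 - \frac{3349207923247}{5392}\right) - 30998 = - \frac{3370928689391}{5392} - 30998 = - \frac{3371095830607}{5392}$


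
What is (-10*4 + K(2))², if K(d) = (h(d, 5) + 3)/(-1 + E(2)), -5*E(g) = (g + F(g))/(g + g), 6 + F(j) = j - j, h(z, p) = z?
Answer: 34225/16 ≈ 2139.1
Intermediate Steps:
F(j) = -6 (F(j) = -6 + (j - j) = -6 + 0 = -6)
E(g) = -(-6 + g)/(10*g) (E(g) = -(g - 6)/(5*(g + g)) = -(-6 + g)/(5*(2*g)) = -(-6 + g)*1/(2*g)/5 = -(-6 + g)/(10*g))
K(d) = -15/4 - 5*d/4 (K(d) = (d + 3)/(-1 + (⅒)*(6 - 1*2)/2) = (3 + d)/(-1 + (⅒)*(½)*(6 - 2)) = (3 + d)/(-1 + (⅒)*(½)*4) = (3 + d)/(-1 + ⅕) = (3 + d)/(-⅘) = (3 + d)*(-5/4) = -15/4 - 5*d/4)
(-10*4 + K(2))² = (-10*4 + (-15/4 - 5/4*2))² = (-40 + (-15/4 - 5/2))² = (-40 - 25/4)² = (-185/4)² = 34225/16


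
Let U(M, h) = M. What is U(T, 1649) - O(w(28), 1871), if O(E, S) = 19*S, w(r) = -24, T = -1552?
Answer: -37101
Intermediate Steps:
U(T, 1649) - O(w(28), 1871) = -1552 - 19*1871 = -1552 - 1*35549 = -1552 - 35549 = -37101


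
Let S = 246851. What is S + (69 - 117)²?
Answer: 249155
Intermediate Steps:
S + (69 - 117)² = 246851 + (69 - 117)² = 246851 + (-48)² = 246851 + 2304 = 249155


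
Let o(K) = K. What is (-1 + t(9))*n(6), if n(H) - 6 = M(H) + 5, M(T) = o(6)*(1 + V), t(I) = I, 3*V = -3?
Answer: 88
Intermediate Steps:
V = -1 (V = (⅓)*(-3) = -1)
M(T) = 0 (M(T) = 6*(1 - 1) = 6*0 = 0)
n(H) = 11 (n(H) = 6 + (0 + 5) = 6 + 5 = 11)
(-1 + t(9))*n(6) = (-1 + 9)*11 = 8*11 = 88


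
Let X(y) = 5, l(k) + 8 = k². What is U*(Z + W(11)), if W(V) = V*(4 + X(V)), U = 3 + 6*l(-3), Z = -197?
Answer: -882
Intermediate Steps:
l(k) = -8 + k²
U = 9 (U = 3 + 6*(-8 + (-3)²) = 3 + 6*(-8 + 9) = 3 + 6*1 = 3 + 6 = 9)
W(V) = 9*V (W(V) = V*(4 + 5) = V*9 = 9*V)
U*(Z + W(11)) = 9*(-197 + 9*11) = 9*(-197 + 99) = 9*(-98) = -882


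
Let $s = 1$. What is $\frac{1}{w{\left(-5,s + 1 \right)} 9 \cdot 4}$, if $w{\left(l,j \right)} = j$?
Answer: $\frac{1}{72} \approx 0.013889$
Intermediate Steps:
$\frac{1}{w{\left(-5,s + 1 \right)} 9 \cdot 4} = \frac{1}{\left(1 + 1\right) 9 \cdot 4} = \frac{1}{2 \cdot 9 \cdot 4} = \frac{1}{18 \cdot 4} = \frac{1}{72}$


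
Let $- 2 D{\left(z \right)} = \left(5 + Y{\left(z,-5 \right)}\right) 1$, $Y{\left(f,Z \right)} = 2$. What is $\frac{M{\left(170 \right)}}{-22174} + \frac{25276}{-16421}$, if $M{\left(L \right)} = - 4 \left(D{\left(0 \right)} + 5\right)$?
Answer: $- \frac{280185749}{182059627} \approx -1.539$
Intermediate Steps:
$D{\left(z \right)} = - \frac{7}{2}$ ($D{\left(z \right)} = - \frac{\left(5 + 2\right) 1}{2} = - \frac{7 \cdot 1}{2} = \left(- \frac{1}{2}\right) 7 = - \frac{7}{2}$)
$M{\left(L \right)} = -6$ ($M{\left(L \right)} = - 4 \left(- \frac{7}{2} + 5\right) = \left(-4\right) \frac{3}{2} = -6$)
$\frac{M{\left(170 \right)}}{-22174} + \frac{25276}{-16421} = - \frac{6}{-22174} + \frac{25276}{-16421} = \left(-6\right) \left(- \frac{1}{22174}\right) + 25276 \left(- \frac{1}{16421}\right) = \frac{3}{11087} - \frac{25276}{16421} = - \frac{280185749}{182059627}$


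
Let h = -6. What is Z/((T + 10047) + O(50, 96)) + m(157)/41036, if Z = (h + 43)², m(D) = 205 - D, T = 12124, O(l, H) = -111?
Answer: 14309291/226313540 ≈ 0.063228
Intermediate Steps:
Z = 1369 (Z = (-6 + 43)² = 37² = 1369)
Z/((T + 10047) + O(50, 96)) + m(157)/41036 = 1369/((12124 + 10047) - 111) + (205 - 1*157)/41036 = 1369/(22171 - 111) + (205 - 157)*(1/41036) = 1369/22060 + 48*(1/41036) = 1369*(1/22060) + 12/10259 = 1369/22060 + 12/10259 = 14309291/226313540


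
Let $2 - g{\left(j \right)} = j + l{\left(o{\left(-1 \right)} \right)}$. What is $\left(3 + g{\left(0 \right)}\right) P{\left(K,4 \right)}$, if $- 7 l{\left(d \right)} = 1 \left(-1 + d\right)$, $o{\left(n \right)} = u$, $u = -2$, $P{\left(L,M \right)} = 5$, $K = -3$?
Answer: $\frac{160}{7} \approx 22.857$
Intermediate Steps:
$o{\left(n \right)} = -2$
$l{\left(d \right)} = \frac{1}{7} - \frac{d}{7}$ ($l{\left(d \right)} = - \frac{1 \left(-1 + d\right)}{7} = - \frac{-1 + d}{7} = \frac{1}{7} - \frac{d}{7}$)
$g{\left(j \right)} = \frac{11}{7} - j$ ($g{\left(j \right)} = 2 - \left(j + \left(\frac{1}{7} - - \frac{2}{7}\right)\right) = 2 - \left(j + \left(\frac{1}{7} + \frac{2}{7}\right)\right) = 2 - \left(j + \frac{3}{7}\right) = 2 - \left(\frac{3}{7} + j\right) = \frac{11}{7} - j$)
$\left(3 + g{\left(0 \right)}\right) P{\left(K,4 \right)} = \left(3 + \left(\frac{11}{7} - 0\right)\right) 5 = \left(3 + \left(\frac{11}{7} + 0\right)\right) 5 = \left(3 + \frac{11}{7}\right) 5 = \frac{32}{7} \cdot 5 = \frac{160}{7}$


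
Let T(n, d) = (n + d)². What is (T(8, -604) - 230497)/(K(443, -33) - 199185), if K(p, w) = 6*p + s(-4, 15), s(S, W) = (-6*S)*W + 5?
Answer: -124719/196162 ≈ -0.63580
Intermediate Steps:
s(S, W) = 5 - 6*S*W (s(S, W) = -6*S*W + 5 = 5 - 6*S*W)
T(n, d) = (d + n)²
K(p, w) = 365 + 6*p (K(p, w) = 6*p + (5 - 6*(-4)*15) = 6*p + (5 + 360) = 6*p + 365 = 365 + 6*p)
(T(8, -604) - 230497)/(K(443, -33) - 199185) = ((-604 + 8)² - 230497)/((365 + 6*443) - 199185) = ((-596)² - 230497)/((365 + 2658) - 199185) = (355216 - 230497)/(3023 - 199185) = 124719/(-196162) = 124719*(-1/196162) = -124719/196162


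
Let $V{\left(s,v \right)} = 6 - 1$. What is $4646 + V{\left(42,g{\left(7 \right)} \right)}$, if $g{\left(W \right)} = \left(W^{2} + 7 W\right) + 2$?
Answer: $4651$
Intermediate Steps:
$g{\left(W \right)} = 2 + W^{2} + 7 W$
$V{\left(s,v \right)} = 5$ ($V{\left(s,v \right)} = 6 - 1 = 5$)
$4646 + V{\left(42,g{\left(7 \right)} \right)} = 4646 + 5 = 4651$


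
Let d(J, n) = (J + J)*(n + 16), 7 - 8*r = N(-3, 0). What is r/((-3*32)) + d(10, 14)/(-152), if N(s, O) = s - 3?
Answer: -57847/14592 ≈ -3.9643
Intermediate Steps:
N(s, O) = -3 + s
r = 13/8 (r = 7/8 - (-3 - 3)/8 = 7/8 - ⅛*(-6) = 7/8 + ¾ = 13/8 ≈ 1.6250)
d(J, n) = 2*J*(16 + n) (d(J, n) = (2*J)*(16 + n) = 2*J*(16 + n))
r/((-3*32)) + d(10, 14)/(-152) = 13/(8*((-3*32))) + (2*10*(16 + 14))/(-152) = (13/8)/(-96) + (2*10*30)*(-1/152) = (13/8)*(-1/96) + 600*(-1/152) = -13/768 - 75/19 = -57847/14592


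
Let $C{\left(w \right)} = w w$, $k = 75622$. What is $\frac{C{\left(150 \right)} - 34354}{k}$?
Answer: $- \frac{5927}{37811} \approx -0.15675$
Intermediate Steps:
$C{\left(w \right)} = w^{2}$
$\frac{C{\left(150 \right)} - 34354}{k} = \frac{150^{2} - 34354}{75622} = \left(22500 - 34354\right) \frac{1}{75622} = \left(-11854\right) \frac{1}{75622} = - \frac{5927}{37811}$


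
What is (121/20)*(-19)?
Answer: -2299/20 ≈ -114.95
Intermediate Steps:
(121/20)*(-19) = -2299/20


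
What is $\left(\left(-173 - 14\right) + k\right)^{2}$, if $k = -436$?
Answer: $388129$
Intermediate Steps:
$\left(\left(-173 - 14\right) + k\right)^{2} = \left(\left(-173 - 14\right) - 436\right)^{2} = \left(-187 - 436\right)^{2} = \left(-623\right)^{2} = 388129$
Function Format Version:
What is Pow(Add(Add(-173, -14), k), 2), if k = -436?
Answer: 388129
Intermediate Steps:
Pow(Add(Add(-173, -14), k), 2) = Pow(Add(Add(-173, -14), -436), 2) = Pow(Add(-187, -436), 2) = Pow(-623, 2) = 388129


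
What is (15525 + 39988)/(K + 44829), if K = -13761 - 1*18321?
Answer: 55513/12747 ≈ 4.3550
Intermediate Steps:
K = -32082 (K = -13761 - 18321 = -32082)
(15525 + 39988)/(K + 44829) = (15525 + 39988)/(-32082 + 44829) = 55513/12747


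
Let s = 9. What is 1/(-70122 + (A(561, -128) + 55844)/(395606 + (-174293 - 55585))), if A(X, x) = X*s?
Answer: -165728/11621117923 ≈ -1.4261e-5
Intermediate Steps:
A(X, x) = 9*X (A(X, x) = X*9 = 9*X)
1/(-70122 + (A(561, -128) + 55844)/(395606 + (-174293 - 55585))) = 1/(-70122 + (9*561 + 55844)/(395606 + (-174293 - 55585))) = 1/(-70122 + (5049 + 55844)/(395606 - 229878)) = 1/(-70122 + 60893/165728) = 1/(-11621117923/165728) = -165728/11621117923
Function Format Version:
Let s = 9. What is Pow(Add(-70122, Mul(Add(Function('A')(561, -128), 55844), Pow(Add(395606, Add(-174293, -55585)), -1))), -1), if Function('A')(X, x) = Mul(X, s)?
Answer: Rational(-165728, 11621117923) ≈ -1.4261e-5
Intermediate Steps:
Function('A')(X, x) = Mul(9, X) (Function('A')(X, x) = Mul(X, 9) = Mul(9, X))
Pow(Add(-70122, Mul(Add(Function('A')(561, -128), 55844), Pow(Add(395606, Add(-174293, -55585)), -1))), -1) = Pow(Add(-70122, Mul(Add(Mul(9, 561), 55844), Pow(Add(395606, Add(-174293, -55585)), -1))), -1) = Pow(Add(-70122, Mul(Add(5049, 55844), Pow(Add(395606, -229878), -1))), -1) = Pow(Add(-70122, Mul(60893, Pow(165728, -1))), -1) = Pow(Add(-70122, Mul(60893, Rational(1, 165728))), -1) = Pow(Add(-70122, Rational(60893, 165728)), -1) = Pow(Rational(-11621117923, 165728), -1) = Rational(-165728, 11621117923)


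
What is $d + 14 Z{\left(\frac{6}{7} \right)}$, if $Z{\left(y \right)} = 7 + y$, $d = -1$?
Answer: $109$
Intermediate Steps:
$d + 14 Z{\left(\frac{6}{7} \right)} = -1 + 14 \left(7 + \frac{6}{7}\right) = -1 + 14 \cdot \frac{55}{7} = -1 + 110 = 109$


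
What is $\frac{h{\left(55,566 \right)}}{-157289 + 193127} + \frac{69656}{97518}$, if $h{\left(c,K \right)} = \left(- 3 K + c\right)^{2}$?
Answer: $\frac{44290199885}{582475014} \approx 76.038$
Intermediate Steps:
$h{\left(c,K \right)} = \left(c - 3 K\right)^{2}$
$\frac{h{\left(55,566 \right)}}{-157289 + 193127} + \frac{69656}{97518} = \frac{\left(\left(-1\right) 55 + 3 \cdot 566\right)^{2}}{-157289 + 193127} + \frac{69656}{97518} = \frac{\left(-55 + 1698\right)^{2}}{35838} + 69656 \cdot \frac{1}{97518} = 1643^{2} \cdot \frac{1}{35838} + \frac{34828}{48759} = 2699449 \cdot \frac{1}{35838} + \frac{34828}{48759} = \frac{2699449}{35838} + \frac{34828}{48759} = \frac{44290199885}{582475014}$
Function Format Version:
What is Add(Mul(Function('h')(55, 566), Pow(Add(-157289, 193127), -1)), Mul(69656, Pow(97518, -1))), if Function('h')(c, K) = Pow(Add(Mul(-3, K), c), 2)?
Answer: Rational(44290199885, 582475014) ≈ 76.038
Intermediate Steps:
Function('h')(c, K) = Pow(Add(c, Mul(-3, K)), 2)
Add(Mul(Function('h')(55, 566), Pow(Add(-157289, 193127), -1)), Mul(69656, Pow(97518, -1))) = Add(Mul(Pow(Add(Mul(-1, 55), Mul(3, 566)), 2), Pow(Add(-157289, 193127), -1)), Mul(69656, Pow(97518, -1))) = Add(Mul(Pow(Add(-55, 1698), 2), Pow(35838, -1)), Mul(69656, Rational(1, 97518))) = Add(Mul(Pow(1643, 2), Rational(1, 35838)), Rational(34828, 48759)) = Add(Mul(2699449, Rational(1, 35838)), Rational(34828, 48759)) = Add(Rational(2699449, 35838), Rational(34828, 48759)) = Rational(44290199885, 582475014)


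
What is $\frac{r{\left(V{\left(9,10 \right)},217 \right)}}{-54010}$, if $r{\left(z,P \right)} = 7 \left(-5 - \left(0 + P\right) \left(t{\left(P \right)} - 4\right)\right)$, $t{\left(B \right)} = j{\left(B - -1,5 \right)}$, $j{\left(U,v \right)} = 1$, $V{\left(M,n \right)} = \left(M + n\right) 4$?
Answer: $- \frac{2261}{27005} \approx -0.083725$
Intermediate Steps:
$V{\left(M,n \right)} = 4 M + 4 n$
$t{\left(B \right)} = 1$
$r{\left(z,P \right)} = -35 + 21 P$ ($r{\left(z,P \right)} = 7 \left(-5 - \left(0 + P\right) \left(1 - 4\right)\right) = 7 \left(-5 - P \left(-3\right)\right) = 7 \left(-5 - - 3 P\right) = 7 \left(-5 + 3 P\right) = -35 + 21 P$)
$\frac{r{\left(V{\left(9,10 \right)},217 \right)}}{-54010} = \frac{-35 + 21 \cdot 217}{-54010} = \left(-35 + 4557\right) \left(- \frac{1}{54010}\right) = 4522 \left(- \frac{1}{54010}\right) = - \frac{2261}{27005}$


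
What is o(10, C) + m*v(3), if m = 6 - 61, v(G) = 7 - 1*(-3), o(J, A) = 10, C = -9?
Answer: -540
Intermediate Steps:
v(G) = 10 (v(G) = 7 + 3 = 10)
m = -55
o(10, C) + m*v(3) = 10 - 55*10 = 10 - 550 = -540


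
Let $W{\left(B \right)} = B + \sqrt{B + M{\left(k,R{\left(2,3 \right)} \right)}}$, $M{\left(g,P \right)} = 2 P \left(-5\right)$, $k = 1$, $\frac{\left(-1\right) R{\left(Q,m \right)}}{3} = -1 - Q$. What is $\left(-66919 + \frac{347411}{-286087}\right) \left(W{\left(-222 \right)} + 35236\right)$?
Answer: $- \frac{670343147787096}{286087} - \frac{38290006728 i \sqrt{78}}{286087} \approx -2.3431 \cdot 10^{9} - 1.182 \cdot 10^{6} i$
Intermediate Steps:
$R{\left(Q,m \right)} = 3 + 3 Q$ ($R{\left(Q,m \right)} = - 3 \left(-1 - Q\right) = 3 + 3 Q$)
$M{\left(g,P \right)} = - 10 P$
$W{\left(B \right)} = B + \sqrt{-90 + B}$ ($W{\left(B \right)} = B + \sqrt{B - 10 \left(3 + 3 \cdot 2\right)} = B + \sqrt{B - 10 \left(3 + 6\right)} = B + \sqrt{B - 90} = B + \sqrt{-90 + B}$)
$\left(-66919 + \frac{347411}{-286087}\right) \left(W{\left(-222 \right)} + 35236\right) = \left(-66919 + \frac{347411}{-286087}\right) \left(\left(-222 + \sqrt{-90 - 222}\right) + 35236\right) = \left(-66919 + 347411 \left(- \frac{1}{286087}\right)\right) \left(\left(-222 + \sqrt{-312}\right) + 35236\right) = \left(-66919 - \frac{347411}{286087}\right) \left(\left(-222 + 2 i \sqrt{78}\right) + 35236\right) = - \frac{19145003364 \left(35014 + 2 i \sqrt{78}\right)}{286087} = - \frac{670343147787096}{286087} - \frac{38290006728 i \sqrt{78}}{286087}$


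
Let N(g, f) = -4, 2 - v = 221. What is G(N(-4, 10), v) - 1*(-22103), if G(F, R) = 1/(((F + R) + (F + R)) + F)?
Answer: 9946349/450 ≈ 22103.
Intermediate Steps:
v = -219 (v = 2 - 1*221 = 2 - 221 = -219)
G(F, R) = 1/(2*R + 3*F) (G(F, R) = 1/((2*F + 2*R) + F) = 1/(2*R + 3*F))
G(N(-4, 10), v) - 1*(-22103) = 1/(2*(-219) + 3*(-4)) - 1*(-22103) = 1/(-438 - 12) + 22103 = 1/(-450) + 22103 = -1/450 + 22103 = 9946349/450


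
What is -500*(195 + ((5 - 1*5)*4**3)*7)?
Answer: -97500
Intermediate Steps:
-500*(195 + ((5 - 1*5)*4**3)*7) = -500*(195 + ((5 - 5)*64)*7) = -500*(195 + (0*64)*7) = -500*(195 + 0*7) = -500*(195 + 0) = -500*195 = -97500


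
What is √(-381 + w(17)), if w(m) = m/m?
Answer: 2*I*√95 ≈ 19.494*I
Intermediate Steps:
w(m) = 1
√(-381 + w(17)) = √(-381 + 1) = √(-380) = 2*I*√95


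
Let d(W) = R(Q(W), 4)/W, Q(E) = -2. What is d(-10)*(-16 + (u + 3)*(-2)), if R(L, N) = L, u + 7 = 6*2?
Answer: -32/5 ≈ -6.4000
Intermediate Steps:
u = 5 (u = -7 + 6*2 = -7 + 12 = 5)
d(W) = -2/W
d(-10)*(-16 + (u + 3)*(-2)) = (-2/(-10))*(-16 + (5 + 3)*(-2)) = (-2*(-⅒))*(-16 + 8*(-2)) = (-16 - 16)/5 = (⅕)*(-32) = -32/5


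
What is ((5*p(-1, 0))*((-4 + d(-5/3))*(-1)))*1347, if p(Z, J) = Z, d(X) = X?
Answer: -38165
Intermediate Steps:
((5*p(-1, 0))*((-4 + d(-5/3))*(-1)))*1347 = ((5*(-1))*((-4 - 5/3)*(-1)))*1347 = -5*(-4 - 5*1/3)*(-1)*1347 = -5*(-4 - 5/3)*(-1)*1347 = -(-85)*(-1)/3*1347 = -5*17/3*1347 = -85/3*1347 = -38165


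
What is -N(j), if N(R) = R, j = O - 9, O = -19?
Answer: 28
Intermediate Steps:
j = -28 (j = -19 - 9 = -28)
-N(j) = -1*(-28) = 28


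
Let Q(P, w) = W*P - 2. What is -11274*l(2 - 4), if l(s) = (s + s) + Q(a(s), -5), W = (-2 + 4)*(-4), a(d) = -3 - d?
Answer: -22548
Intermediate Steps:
W = -8 (W = 2*(-4) = -8)
Q(P, w) = -2 - 8*P (Q(P, w) = -8*P - 2 = -2 - 8*P)
l(s) = 22 + 10*s (l(s) = (s + s) + (-2 - 8*(-3 - s)) = 2*s + (-2 + (24 + 8*s)) = 2*s + (22 + 8*s) = 22 + 10*s)
-11274*l(2 - 4) = -11274*(22 + 10*(2 - 4)) = -11274*(22 + 10*(-2)) = -11274*(22 - 20) = -11274*2 = -22548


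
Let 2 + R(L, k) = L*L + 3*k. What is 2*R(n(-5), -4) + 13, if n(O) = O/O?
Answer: -13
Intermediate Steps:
n(O) = 1
R(L, k) = -2 + L² + 3*k (R(L, k) = -2 + (L*L + 3*k) = -2 + (L² + 3*k) = -2 + L² + 3*k)
2*R(n(-5), -4) + 13 = 2*(-2 + 1² + 3*(-4)) + 13 = 2*(-2 + 1 - 12) + 13 = 2*(-13) + 13 = -26 + 13 = -13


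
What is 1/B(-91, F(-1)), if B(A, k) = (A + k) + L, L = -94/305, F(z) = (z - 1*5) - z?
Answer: -305/29374 ≈ -0.010383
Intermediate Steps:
F(z) = -5 (F(z) = (z - 5) - z = (-5 + z) - z = -5)
L = -94/305 (L = -94*1/305 = -94/305 ≈ -0.30820)
B(A, k) = -94/305 + A + k (B(A, k) = (A + k) - 94/305 = -94/305 + A + k)
1/B(-91, F(-1)) = 1/(-94/305 - 91 - 5) = 1/(-29374/305) = -305/29374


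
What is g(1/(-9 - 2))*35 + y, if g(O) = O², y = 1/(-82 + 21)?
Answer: 2014/7381 ≈ 0.27286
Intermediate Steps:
y = -1/61 (y = 1/(-61) = -1/61 ≈ -0.016393)
g(1/(-9 - 2))*35 + y = (1/(-9 - 2))²*35 - 1/61 = (1/(-11))²*35 - 1/61 = (-1/11)²*35 - 1/61 = (1/121)*35 - 1/61 = 35/121 - 1/61 = 2014/7381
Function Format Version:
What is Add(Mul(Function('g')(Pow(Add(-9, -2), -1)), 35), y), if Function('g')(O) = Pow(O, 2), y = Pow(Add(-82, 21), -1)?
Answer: Rational(2014, 7381) ≈ 0.27286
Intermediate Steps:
y = Rational(-1, 61) (y = Pow(-61, -1) = Rational(-1, 61) ≈ -0.016393)
Add(Mul(Function('g')(Pow(Add(-9, -2), -1)), 35), y) = Add(Mul(Pow(Pow(Add(-9, -2), -1), 2), 35), Rational(-1, 61)) = Add(Mul(Pow(Pow(-11, -1), 2), 35), Rational(-1, 61)) = Add(Mul(Pow(Rational(-1, 11), 2), 35), Rational(-1, 61)) = Add(Mul(Rational(1, 121), 35), Rational(-1, 61)) = Add(Rational(35, 121), Rational(-1, 61)) = Rational(2014, 7381)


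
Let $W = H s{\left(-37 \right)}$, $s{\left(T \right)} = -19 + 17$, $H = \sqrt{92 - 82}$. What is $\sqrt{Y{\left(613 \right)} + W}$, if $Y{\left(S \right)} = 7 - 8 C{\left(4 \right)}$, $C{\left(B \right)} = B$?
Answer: $\sqrt{-25 - 2 \sqrt{10}} \approx 5.5968 i$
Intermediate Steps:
$H = \sqrt{10} \approx 3.1623$
$Y{\left(S \right)} = -25$ ($Y{\left(S \right)} = 7 - 32 = -25$)
$s{\left(T \right)} = -2$
$W = - 2 \sqrt{10}$ ($W = \sqrt{10} \left(-2\right) = - 2 \sqrt{10} \approx -6.3246$)
$\sqrt{Y{\left(613 \right)} + W} = \sqrt{-25 - 2 \sqrt{10}}$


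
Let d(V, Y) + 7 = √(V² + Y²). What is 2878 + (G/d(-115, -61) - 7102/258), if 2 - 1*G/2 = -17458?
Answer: 6244745527/2179713 + 34920*√16946/16897 ≈ 3134.0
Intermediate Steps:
G = 34920 (G = 4 - 2*(-17458) = 4 + 34916 = 34920)
d(V, Y) = -7 + √(V² + Y²)
2878 + (G/d(-115, -61) - 7102/258) = 2878 + (34920/(-7 + √((-115)² + (-61)²)) - 7102/258) = 2878 + (34920/(-7 + √(13225 + 3721)) - 7102*1/258) = 2878 + (34920/(-7 + √16946) - 3551/129) = 2878 + (-3551/129 + 34920/(-7 + √16946)) = 367711/129 + 34920/(-7 + √16946)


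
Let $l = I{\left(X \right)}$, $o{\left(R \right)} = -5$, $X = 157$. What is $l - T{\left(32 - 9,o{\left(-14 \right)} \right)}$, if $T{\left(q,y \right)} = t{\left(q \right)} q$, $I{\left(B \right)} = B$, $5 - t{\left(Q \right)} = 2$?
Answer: $88$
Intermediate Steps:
$t{\left(Q \right)} = 3$ ($t{\left(Q \right)} = 5 - 2 = 3$)
$l = 157$
$T{\left(q,y \right)} = 3 q$
$l - T{\left(32 - 9,o{\left(-14 \right)} \right)} = 157 - 3 \left(32 - 9\right) = 157 - 3 \cdot 23 = 157 - 69 = 88$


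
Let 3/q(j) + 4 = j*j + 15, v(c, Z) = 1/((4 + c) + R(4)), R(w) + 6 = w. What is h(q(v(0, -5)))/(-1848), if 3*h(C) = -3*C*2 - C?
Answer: 1/2970 ≈ 0.00033670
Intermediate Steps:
R(w) = -6 + w
v(c, Z) = 1/(2 + c) (v(c, Z) = 1/((4 + c) + (-6 + 4)) = 1/((4 + c) - 2) = 1/(2 + c))
q(j) = 3/(11 + j**2) (q(j) = 3/(-4 + (j*j + 15)) = 3/(-4 + (j**2 + 15)) = 3/(-4 + (15 + j**2)) = 3/(11 + j**2))
h(C) = -7*C/3 (h(C) = (-3*C*2 - C)/3 = (-6*C - C)/3 = (-7*C)/3 = -7*C/3)
h(q(v(0, -5)))/(-1848) = -7/(11 + (1/(2 + 0))**2)/(-1848) = -7/(11 + (1/2)**2)*(-1/1848) = -7/(11 + 1/4)*(-1/1848) = -7/45/4*(-1/1848) = -7*4/45*(-1/1848) = -7/3*4/15*(-1/1848) = -28/45*(-1/1848) = 1/2970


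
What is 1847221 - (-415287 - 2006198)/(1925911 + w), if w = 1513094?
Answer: 1270520935318/687801 ≈ 1.8472e+6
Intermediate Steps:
1847221 - (-415287 - 2006198)/(1925911 + w) = 1847221 - (-415287 - 2006198)/(1925911 + 1513094) = 1847221 - (-2421485)/3439005 = 1847221 - 1*(-484297/687801) = 1847221 + 484297/687801 = 1270520935318/687801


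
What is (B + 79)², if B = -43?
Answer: 1296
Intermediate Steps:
(B + 79)² = (-43 + 79)² = 36² = 1296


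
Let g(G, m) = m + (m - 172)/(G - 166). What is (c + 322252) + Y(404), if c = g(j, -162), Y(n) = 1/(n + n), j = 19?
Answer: 38256831859/118776 ≈ 3.2209e+5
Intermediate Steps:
Y(n) = 1/(2*n)
g(G, m) = m + (-172 + m)/(-166 + G)
c = -23480/147 (c = (-172 - 165*(-162) + 19*(-162))/(-166 + 19) = (-172 + 26730 - 3078)/(-147) = -1/147*23480 = -23480/147 ≈ -159.73)
(c + 322252) + Y(404) = (-23480/147 + 322252) + (1/2)/404 = 47347564/147 + (1/2)*(1/404) = 47347564/147 + 1/808 = 38256831859/118776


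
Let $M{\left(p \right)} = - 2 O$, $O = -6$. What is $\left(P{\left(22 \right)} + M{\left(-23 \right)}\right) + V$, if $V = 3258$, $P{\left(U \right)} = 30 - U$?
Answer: $3278$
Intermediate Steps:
$M{\left(p \right)} = 12$ ($M{\left(p \right)} = \left(-2\right) \left(-6\right) = 12$)
$\left(P{\left(22 \right)} + M{\left(-23 \right)}\right) + V = \left(\left(30 - 22\right) + 12\right) + 3258 = \left(8 + 12\right) + 3258 = 20 + 3258 = 3278$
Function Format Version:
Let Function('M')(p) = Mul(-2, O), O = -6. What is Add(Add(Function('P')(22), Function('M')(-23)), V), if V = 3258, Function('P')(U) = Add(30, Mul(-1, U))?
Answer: 3278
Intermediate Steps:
Function('M')(p) = 12 (Function('M')(p) = Mul(-2, -6) = 12)
Add(Add(Function('P')(22), Function('M')(-23)), V) = Add(Add(Add(30, Mul(-1, 22)), 12), 3258) = Add(Add(Add(30, -22), 12), 3258) = Add(Add(8, 12), 3258) = Add(20, 3258) = 3278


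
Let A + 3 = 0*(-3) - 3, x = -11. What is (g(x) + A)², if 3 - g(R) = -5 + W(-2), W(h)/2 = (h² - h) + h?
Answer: 36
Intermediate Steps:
W(h) = 2*h² (W(h) = 2*((h² - h) + h) = 2*h²)
g(R) = 0 (g(R) = 3 - (-5 + 2*(-2)²) = 3 - (-5 + 2*4) = 3 - (-5 + 8) = 3 - 1*3 = 3 - 3 = 0)
A = -6 (A = -3 + (0*(-3) - 3) = -3 + (0 - 3) = -3 - 3 = -6)
(g(x) + A)² = (0 - 6)² = (-6)² = 36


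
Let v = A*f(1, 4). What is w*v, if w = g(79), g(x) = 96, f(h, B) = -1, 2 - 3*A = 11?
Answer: 288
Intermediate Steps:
A = -3 (A = ⅔ - ⅓*11 = ⅔ - 11/3 = -3)
w = 96
v = 3 (v = -3*(-1) = 3)
w*v = 96*3 = 288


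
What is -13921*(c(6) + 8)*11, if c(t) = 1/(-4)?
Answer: -4747061/4 ≈ -1.1868e+6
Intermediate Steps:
c(t) = -1/4
-13921*(c(6) + 8)*11 = -13921*(-1/4 + 8)*11 = -431551*11/4 = -13921*341/4 = -4747061/4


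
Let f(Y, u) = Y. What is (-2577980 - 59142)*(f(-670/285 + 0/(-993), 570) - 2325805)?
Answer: 349605950767318/57 ≈ 6.1334e+12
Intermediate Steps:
(-2577980 - 59142)*(f(-670/285 + 0/(-993), 570) - 2325805) = (-2577980 - 59142)*((-670/285 + 0/(-993)) - 2325805) = -2637122*((-670*1/285 + 0*(-1/993)) - 2325805) = -2637122*((-134/57 + 0) - 2325805) = -2637122*(-134/57 - 2325805) = -2637122*(-132571019/57) = 349605950767318/57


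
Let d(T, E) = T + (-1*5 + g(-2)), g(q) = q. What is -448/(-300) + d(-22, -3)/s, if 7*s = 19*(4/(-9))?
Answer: 145537/5700 ≈ 25.533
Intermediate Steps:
s = -76/63 (s = (19*(4/(-9)))/7 = (19*(4*(-⅑)))/7 = (19*(-4/9))/7 = (⅐)*(-76/9) = -76/63 ≈ -1.2063)
d(T, E) = -7 + T (d(T, E) = T + (-1*5 - 2) = T + (-5 - 2) = T - 7 = -7 + T)
-448/(-300) + d(-22, -3)/s = -448/(-300) + (-7 - 22)/(-76/63) = -448*(-1/300) - 29*(-63/76) = 112/75 + 1827/76 = 145537/5700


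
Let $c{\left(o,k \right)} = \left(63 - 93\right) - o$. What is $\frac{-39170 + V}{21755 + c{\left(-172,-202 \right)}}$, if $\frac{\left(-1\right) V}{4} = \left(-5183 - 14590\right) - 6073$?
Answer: $\frac{64214}{21897} \approx 2.9325$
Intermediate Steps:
$V = 103384$ ($V = - 4 \left(\left(-5183 - 14590\right) - 6073\right) = - 4 \left(-19773 - 6073\right) = \left(-4\right) \left(-25846\right) = 103384$)
$c{\left(o,k \right)} = -30 - o$
$\frac{-39170 + V}{21755 + c{\left(-172,-202 \right)}} = \frac{-39170 + 103384}{21755 - -142} = \frac{64214}{21755 + \left(-30 + 172\right)} = \frac{64214}{21755 + 142} = \frac{64214}{21897}$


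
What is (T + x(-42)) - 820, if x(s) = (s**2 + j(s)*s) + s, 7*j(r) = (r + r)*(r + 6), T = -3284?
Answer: -20526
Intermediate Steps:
j(r) = 2*r*(6 + r)/7 (j(r) = ((r + r)*(r + 6))/7 = ((2*r)*(6 + r))/7 = (2*r*(6 + r))/7 = 2*r*(6 + r)/7)
x(s) = s + s**2 + 2*s**2*(6 + s)/7 (x(s) = (s**2 + (2*s*(6 + s)/7)*s) + s = (s**2 + 2*s**2*(6 + s)/7) + s = s + s**2 + 2*s**2*(6 + s)/7)
(T + x(-42)) - 820 = (-3284 + (1/7)*(-42)*(7 + 2*(-42)**2 + 19*(-42))) - 820 = (-3284 + (1/7)*(-42)*(7 + 2*1764 - 798)) - 820 = (-3284 + (1/7)*(-42)*(7 + 3528 - 798)) - 820 = (-3284 + (1/7)*(-42)*2737) - 820 = (-3284 - 16422) - 820 = -19706 - 820 = -20526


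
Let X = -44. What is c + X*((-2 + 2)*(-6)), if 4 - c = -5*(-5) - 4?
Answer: -17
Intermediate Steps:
c = -17 (c = 4 - (-5*(-5) - 4) = 4 - (25 - 4) = 4 - 1*21 = 4 - 21 = -17)
c + X*((-2 + 2)*(-6)) = -17 - 44*(-2 + 2)*(-6) = -17 - 0*(-6) = -17 - 44*0 = -17 + 0 = -17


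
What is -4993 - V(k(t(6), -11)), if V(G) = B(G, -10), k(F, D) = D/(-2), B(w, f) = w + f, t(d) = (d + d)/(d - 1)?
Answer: -9977/2 ≈ -4988.5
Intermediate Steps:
t(d) = 2*d/(-1 + d) (t(d) = (2*d)/(-1 + d) = 2*d/(-1 + d))
B(w, f) = f + w
k(F, D) = -D/2 (k(F, D) = D*(-1/2) = -D/2)
V(G) = -10 + G
-4993 - V(k(t(6), -11)) = -4993 - (-10 - 1/2*(-11)) = -4993 - (-10 + 11/2) = -4993 - 1*(-9/2) = -4993 + 9/2 = -9977/2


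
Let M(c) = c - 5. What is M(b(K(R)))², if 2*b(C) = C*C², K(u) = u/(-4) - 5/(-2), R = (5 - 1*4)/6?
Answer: 4507645321/764411904 ≈ 5.8969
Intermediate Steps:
R = ⅙ (R = (5 - 4)*(⅙) = 1*(⅙) = ⅙ ≈ 0.16667)
K(u) = 5/2 - u/4 (K(u) = u*(-¼) - 5*(-½) = -u/4 + 5/2 = 5/2 - u/4)
b(C) = C³/2 (b(C) = (C*C²)/2 = C³/2)
M(c) = -5 + c
M(b(K(R)))² = (-5 + (5/2 - ¼*⅙)³/2)² = (-5 + (5/2 - 1/24)³/2)² = (-5 + (59/24)³/2)² = (-5 + (½)*(205379/13824))² = (-5 + 205379/27648)² = (67139/27648)² = 4507645321/764411904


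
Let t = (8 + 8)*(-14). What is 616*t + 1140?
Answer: -136844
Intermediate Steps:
t = -224 (t = 16*(-14) = -224)
616*t + 1140 = 616*(-224) + 1140 = -137984 + 1140 = -136844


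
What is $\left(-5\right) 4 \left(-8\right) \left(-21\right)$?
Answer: $-3360$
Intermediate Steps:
$\left(-5\right) 4 \left(-8\right) \left(-21\right) = \left(-20\right) \left(-8\right) \left(-21\right) = 160 \left(-21\right) = -3360$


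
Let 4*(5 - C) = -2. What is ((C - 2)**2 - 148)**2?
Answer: 294849/16 ≈ 18428.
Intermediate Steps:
C = 11/2 (C = 5 - 1/4*(-2) = 5 + 1/2 = 11/2 ≈ 5.5000)
((C - 2)**2 - 148)**2 = ((11/2 - 2)**2 - 148)**2 = ((7/2)**2 - 148)**2 = (49/4 - 148)**2 = (-543/4)**2 = 294849/16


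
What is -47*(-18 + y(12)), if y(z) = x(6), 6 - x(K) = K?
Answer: 846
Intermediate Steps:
x(K) = 6 - K
y(z) = 0 (y(z) = 6 - 1*6 = 6 - 6 = 0)
-47*(-18 + y(12)) = -47*(-18 + 0) = -47*(-18) = 846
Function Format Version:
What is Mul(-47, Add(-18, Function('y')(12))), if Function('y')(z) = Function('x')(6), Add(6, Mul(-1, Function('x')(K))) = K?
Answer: 846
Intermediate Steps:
Function('x')(K) = Add(6, Mul(-1, K))
Function('y')(z) = 0 (Function('y')(z) = Add(6, Mul(-1, 6)) = Add(6, -6) = 0)
Mul(-47, Add(-18, Function('y')(12))) = Mul(-47, Add(-18, 0)) = Mul(-47, -18) = 846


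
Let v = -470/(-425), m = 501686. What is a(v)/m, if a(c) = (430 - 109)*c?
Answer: 15087/21321655 ≈ 0.00070759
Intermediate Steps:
v = 94/85 (v = -470*(-1/425) = 94/85 ≈ 1.1059)
a(c) = 321*c
a(v)/m = (321*(94/85))/501686 = (30174/85)*(1/501686) = 15087/21321655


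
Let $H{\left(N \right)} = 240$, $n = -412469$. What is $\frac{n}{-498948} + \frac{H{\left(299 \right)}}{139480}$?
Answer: $\frac{1441273091}{1739831676} \approx 0.8284$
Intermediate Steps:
$\frac{n}{-498948} + \frac{H{\left(299 \right)}}{139480} = - \frac{412469}{-498948} + \frac{240}{139480} = \left(-412469\right) \left(- \frac{1}{498948}\right) + 240 \cdot \frac{1}{139480} = \frac{412469}{498948} + \frac{6}{3487} = \frac{1441273091}{1739831676}$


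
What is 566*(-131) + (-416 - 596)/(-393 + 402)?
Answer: -668326/9 ≈ -74259.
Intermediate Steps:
566*(-131) + (-416 - 596)/(-393 + 402) = -74146 - 1012/9 = -668326/9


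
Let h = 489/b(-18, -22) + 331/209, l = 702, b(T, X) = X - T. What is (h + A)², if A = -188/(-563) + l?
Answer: 74951301267156609/221528366224 ≈ 3.3834e+5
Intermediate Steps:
A = 395414/563 (A = -188/(-563) + 702 = -188*(-1/563) + 702 = 188/563 + 702 = 395414/563 ≈ 702.33)
h = -100877/836 (h = 489/(-22 - 1*(-18)) + 331/209 = 489/(-22 + 18) + 331*(1/209) = 489/(-4) + 331/209 = 489*(-¼) + 331/209 = -489/4 + 331/209 = -100877/836 ≈ -120.67)
(h + A)² = (-100877/836 + 395414/563)² = (273772353/470668)² = 74951301267156609/221528366224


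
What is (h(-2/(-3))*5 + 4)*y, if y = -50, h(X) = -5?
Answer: 1050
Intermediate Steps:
(h(-2/(-3))*5 + 4)*y = (-5*5 + 4)*(-50) = (-25 + 4)*(-50) = -21*(-50) = 1050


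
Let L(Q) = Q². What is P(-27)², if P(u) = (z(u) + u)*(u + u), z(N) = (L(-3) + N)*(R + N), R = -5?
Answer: 878885316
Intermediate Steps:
z(N) = (-5 + N)*(9 + N) (z(N) = ((-3)² + N)*(-5 + N) = (9 + N)*(-5 + N) = (-5 + N)*(9 + N))
P(u) = 2*u*(-45 + u² + 5*u) (P(u) = ((-45 + u² + 4*u) + u)*(u + u) = (-45 + u² + 5*u)*(2*u) = 2*u*(-45 + u² + 5*u))
P(-27)² = (2*(-27)*(-45 + (-27)² + 5*(-27)))² = (2*(-27)*(-45 + 729 - 135))² = (2*(-27)*549)² = (-29646)² = 878885316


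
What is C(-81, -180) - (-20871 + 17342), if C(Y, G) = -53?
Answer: 3476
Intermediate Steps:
C(-81, -180) - (-20871 + 17342) = -53 - (-20871 + 17342) = -53 - 1*(-3529) = -53 + 3529 = 3476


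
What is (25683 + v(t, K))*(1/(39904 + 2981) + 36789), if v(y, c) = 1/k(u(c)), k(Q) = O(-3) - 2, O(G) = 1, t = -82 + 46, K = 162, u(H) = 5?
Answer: 40518395503412/42885 ≈ 9.4482e+8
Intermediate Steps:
t = -36
k(Q) = -1 (k(Q) = 1 - 2 = -1)
v(y, c) = -1 (v(y, c) = 1/(-1) = -1)
(25683 + v(t, K))*(1/(39904 + 2981) + 36789) = (25683 - 1)*(1/(39904 + 2981) + 36789) = 25682*(1/42885 + 36789) = 25682*(1577696266/42885) = 40518395503412/42885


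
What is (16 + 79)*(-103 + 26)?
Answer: -7315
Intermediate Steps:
(16 + 79)*(-103 + 26) = 95*(-77) = -7315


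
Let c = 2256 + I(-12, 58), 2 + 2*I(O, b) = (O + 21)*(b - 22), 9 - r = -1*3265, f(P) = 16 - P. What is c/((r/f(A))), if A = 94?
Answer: -94263/1637 ≈ -57.583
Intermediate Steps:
r = 3274 (r = 9 - (-1)*3265 = 9 - 1*(-3265) = 9 + 3265 = 3274)
I(O, b) = -1 + (-22 + b)*(21 + O)/2 (I(O, b) = -1 + ((O + 21)*(b - 22))/2 = -1 + ((21 + O)*(-22 + b))/2 = -1 + ((-22 + b)*(21 + O))/2 = -1 + (-22 + b)*(21 + O)/2)
c = 2417 (c = 2256 + (-232 - 11*(-12) + (21/2)*58 + (1/2)*(-12)*58) = 2256 + (-232 + 132 + 609 - 348) = 2256 + 161 = 2417)
c/((r/f(A))) = 2417/((3274/(16 - 1*94))) = 2417/((3274/(16 - 94))) = 2417/((3274/(-78))) = 2417/((3274*(-1/78))) = 2417/(-1637/39) = 2417*(-39/1637) = -94263/1637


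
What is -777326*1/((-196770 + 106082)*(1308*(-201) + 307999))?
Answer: 388663/2044606304 ≈ 0.00019009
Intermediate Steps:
-777326*1/((-196770 + 106082)*(1308*(-201) + 307999)) = -777326*(-1/(90688*(-262908 + 307999))) = -777326/((-90688*45091)) = -777326/(-4089212608) = -777326*(-1/4089212608) = 388663/2044606304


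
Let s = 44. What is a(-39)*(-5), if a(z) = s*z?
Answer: 8580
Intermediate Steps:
a(z) = 44*z
a(-39)*(-5) = (44*(-39))*(-5) = -1716*(-5) = 8580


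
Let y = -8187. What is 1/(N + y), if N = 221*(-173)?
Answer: -1/46420 ≈ -2.1542e-5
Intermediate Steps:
N = -38233
1/(N + y) = 1/(-38233 - 8187) = 1/(-46420) = -1/46420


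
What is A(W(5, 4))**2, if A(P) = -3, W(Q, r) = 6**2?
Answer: 9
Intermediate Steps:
W(Q, r) = 36
A(W(5, 4))**2 = (-3)**2 = 9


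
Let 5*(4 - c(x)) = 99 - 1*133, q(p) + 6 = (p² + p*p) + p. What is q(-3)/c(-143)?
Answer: ⅚ ≈ 0.83333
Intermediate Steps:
q(p) = -6 + p + 2*p² (q(p) = -6 + ((p² + p*p) + p) = -6 + ((p² + p²) + p) = -6 + (2*p² + p) = -6 + (p + 2*p²) = -6 + p + 2*p²)
c(x) = 54/5 (c(x) = 4 - (99 - 1*133)/5 = 4 - (99 - 133)/5 = 4 - ⅕*(-34) = 4 + 34/5 = 54/5)
q(-3)/c(-143) = (-6 - 3 + 2*(-3)²)/(54/5) = (-6 - 3 + 2*9)*(5/54) = (-6 - 3 + 18)*(5/54) = 9*(5/54) = ⅚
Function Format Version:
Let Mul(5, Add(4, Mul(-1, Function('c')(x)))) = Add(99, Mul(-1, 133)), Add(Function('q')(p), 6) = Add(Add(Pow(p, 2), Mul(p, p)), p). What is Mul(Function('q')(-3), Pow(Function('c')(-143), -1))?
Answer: Rational(5, 6) ≈ 0.83333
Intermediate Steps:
Function('q')(p) = Add(-6, p, Mul(2, Pow(p, 2))) (Function('q')(p) = Add(-6, Add(Add(Pow(p, 2), Mul(p, p)), p)) = Add(-6, Add(Add(Pow(p, 2), Pow(p, 2)), p)) = Add(-6, Add(Mul(2, Pow(p, 2)), p)) = Add(-6, Add(p, Mul(2, Pow(p, 2)))) = Add(-6, p, Mul(2, Pow(p, 2))))
Function('c')(x) = Rational(54, 5) (Function('c')(x) = Add(4, Mul(Rational(-1, 5), Add(99, Mul(-1, 133)))) = Add(4, Mul(Rational(-1, 5), Add(99, -133))) = Add(4, Mul(Rational(-1, 5), -34)) = Add(4, Rational(34, 5)) = Rational(54, 5))
Mul(Function('q')(-3), Pow(Function('c')(-143), -1)) = Mul(Add(-6, -3, Mul(2, Pow(-3, 2))), Pow(Rational(54, 5), -1)) = Mul(Add(-6, -3, Mul(2, 9)), Rational(5, 54)) = Mul(Add(-6, -3, 18), Rational(5, 54)) = Mul(9, Rational(5, 54)) = Rational(5, 6)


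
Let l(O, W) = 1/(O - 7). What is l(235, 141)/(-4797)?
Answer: -1/1093716 ≈ -9.1431e-7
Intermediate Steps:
l(O, W) = 1/(-7 + O)
l(235, 141)/(-4797) = 1/((-7 + 235)*(-4797)) = -1/4797/228 = (1/228)*(-1/4797) = -1/1093716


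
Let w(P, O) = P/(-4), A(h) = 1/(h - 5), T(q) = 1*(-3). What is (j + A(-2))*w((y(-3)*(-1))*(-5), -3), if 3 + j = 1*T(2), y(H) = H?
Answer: -645/28 ≈ -23.036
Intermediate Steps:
T(q) = -3
A(h) = 1/(-5 + h)
w(P, O) = -P/4 (w(P, O) = P*(-1/4) = -P/4)
j = -6 (j = -3 + 1*(-3) = -3 - 3 = -6)
(j + A(-2))*w((y(-3)*(-1))*(-5), -3) = (-6 + 1/(-5 - 2))*(-(-3*(-1))*(-5)/4) = (-6 + 1/(-7))*(-3*(-5)/4) = (-6 - 1/7)*(-1/4*(-15)) = -43/7*15/4 = -645/28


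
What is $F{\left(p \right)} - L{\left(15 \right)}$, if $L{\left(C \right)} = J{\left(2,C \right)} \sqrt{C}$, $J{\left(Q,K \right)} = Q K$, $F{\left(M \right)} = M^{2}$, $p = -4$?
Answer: $16 - 30 \sqrt{15} \approx -100.19$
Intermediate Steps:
$J{\left(Q,K \right)} = K Q$
$L{\left(C \right)} = 2 C^{\frac{3}{2}}$ ($L{\left(C \right)} = C 2 \sqrt{C} = 2 C \sqrt{C} = 2 C^{\frac{3}{2}}$)
$F{\left(p \right)} - L{\left(15 \right)} = \left(-4\right)^{2} - 2 \cdot 15^{\frac{3}{2}} = 16 - 2 \cdot 15 \sqrt{15} = 16 - 30 \sqrt{15}$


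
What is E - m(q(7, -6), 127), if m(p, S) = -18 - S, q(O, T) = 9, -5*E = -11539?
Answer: 12264/5 ≈ 2452.8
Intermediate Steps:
E = 11539/5 (E = -⅕*(-11539) = 11539/5 ≈ 2307.8)
E - m(q(7, -6), 127) = 11539/5 - (-18 - 1*127) = 11539/5 - (-18 - 127) = 11539/5 - 1*(-145) = 11539/5 + 145 = 12264/5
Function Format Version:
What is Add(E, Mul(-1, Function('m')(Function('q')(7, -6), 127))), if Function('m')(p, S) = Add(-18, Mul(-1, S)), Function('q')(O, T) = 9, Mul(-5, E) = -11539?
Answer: Rational(12264, 5) ≈ 2452.8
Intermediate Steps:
E = Rational(11539, 5) (E = Mul(Rational(-1, 5), -11539) = Rational(11539, 5) ≈ 2307.8)
Add(E, Mul(-1, Function('m')(Function('q')(7, -6), 127))) = Add(Rational(11539, 5), Mul(-1, Add(-18, Mul(-1, 127)))) = Add(Rational(11539, 5), Mul(-1, Add(-18, -127))) = Add(Rational(11539, 5), Mul(-1, -145)) = Add(Rational(11539, 5), 145) = Rational(12264, 5)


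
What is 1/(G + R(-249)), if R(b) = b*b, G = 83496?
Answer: 1/145497 ≈ 6.8730e-6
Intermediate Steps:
R(b) = b**2
1/(G + R(-249)) = 1/(83496 + (-249)**2) = 1/(83496 + 62001) = 1/145497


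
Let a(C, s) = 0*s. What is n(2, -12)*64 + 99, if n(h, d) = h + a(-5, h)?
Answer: 227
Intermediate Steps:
a(C, s) = 0
n(h, d) = h (n(h, d) = h + 0 = h)
n(2, -12)*64 + 99 = 2*64 + 99 = 128 + 99 = 227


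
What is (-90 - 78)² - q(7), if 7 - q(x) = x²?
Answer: 28266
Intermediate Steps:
q(x) = 7 - x²
(-90 - 78)² - q(7) = (-90 - 78)² - (7 - 1*7²) = (-168)² - (7 - 1*49) = 28224 - (7 - 49) = 28224 - 1*(-42) = 28224 + 42 = 28266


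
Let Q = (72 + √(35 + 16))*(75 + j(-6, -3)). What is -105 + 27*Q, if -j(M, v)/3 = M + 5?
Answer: 151527 + 2106*√51 ≈ 1.6657e+5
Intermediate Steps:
j(M, v) = -15 - 3*M (j(M, v) = -3*(M + 5) = -3*(5 + M) = -15 - 3*M)
Q = 5616 + 78*√51 (Q = (72 + √(35 + 16))*(75 + (-15 - 3*(-6))) = (72 + √51)*(75 + (-15 + 18)) = (72 + √51)*(75 + 3) = (72 + √51)*78 = 5616 + 78*√51 ≈ 6173.0)
-105 + 27*Q = -105 + 27*(5616 + 78*√51) = -105 + (151632 + 2106*√51) = 151527 + 2106*√51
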